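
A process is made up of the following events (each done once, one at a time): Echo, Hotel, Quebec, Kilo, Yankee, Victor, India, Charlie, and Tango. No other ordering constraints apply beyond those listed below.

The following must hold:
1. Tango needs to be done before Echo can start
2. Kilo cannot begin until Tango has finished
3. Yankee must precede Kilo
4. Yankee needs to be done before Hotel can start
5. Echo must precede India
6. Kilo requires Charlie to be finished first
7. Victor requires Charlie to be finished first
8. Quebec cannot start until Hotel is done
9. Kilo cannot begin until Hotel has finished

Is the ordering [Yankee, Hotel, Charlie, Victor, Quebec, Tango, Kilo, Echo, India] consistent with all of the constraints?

Going through the constraints one by one, each required predecessor appears earlier in the sequence than its dependent — e.g. Yankee (position 1) is before Kilo (position 7), as required.

Yes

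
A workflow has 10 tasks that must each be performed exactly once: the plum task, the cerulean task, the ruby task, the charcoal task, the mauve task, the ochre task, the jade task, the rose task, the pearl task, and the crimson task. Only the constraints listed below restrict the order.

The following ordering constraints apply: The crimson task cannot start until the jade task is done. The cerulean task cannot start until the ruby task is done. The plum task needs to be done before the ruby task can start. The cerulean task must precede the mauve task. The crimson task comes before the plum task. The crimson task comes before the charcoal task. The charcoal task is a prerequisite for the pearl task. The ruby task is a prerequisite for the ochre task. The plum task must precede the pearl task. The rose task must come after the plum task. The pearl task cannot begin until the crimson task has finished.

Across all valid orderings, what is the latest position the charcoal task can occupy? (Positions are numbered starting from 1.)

9

The only task forced after the charcoal task (directly or by a chain) is the pearl task.
With 1 mandatory successor out of 10 tasks total, the latest slot for the charcoal task is 10−1 = 9, and it's reachable by doing all non-successors before the charcoal task.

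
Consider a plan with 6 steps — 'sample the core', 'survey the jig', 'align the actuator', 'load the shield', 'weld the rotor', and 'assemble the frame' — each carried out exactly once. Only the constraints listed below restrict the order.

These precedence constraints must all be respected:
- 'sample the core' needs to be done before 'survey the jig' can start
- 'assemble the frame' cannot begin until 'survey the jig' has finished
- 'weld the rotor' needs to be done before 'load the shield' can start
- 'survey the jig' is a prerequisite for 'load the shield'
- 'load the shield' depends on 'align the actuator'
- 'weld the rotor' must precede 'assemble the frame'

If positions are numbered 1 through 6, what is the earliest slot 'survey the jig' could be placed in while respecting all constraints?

The only step forced before 'survey the jig' (directly or transitively) is 'sample the core'.
With 1 mandatory predecessor, the earliest 'survey the jig' can sit is position 1+1 = 2, and placing just that one first achieves it.

2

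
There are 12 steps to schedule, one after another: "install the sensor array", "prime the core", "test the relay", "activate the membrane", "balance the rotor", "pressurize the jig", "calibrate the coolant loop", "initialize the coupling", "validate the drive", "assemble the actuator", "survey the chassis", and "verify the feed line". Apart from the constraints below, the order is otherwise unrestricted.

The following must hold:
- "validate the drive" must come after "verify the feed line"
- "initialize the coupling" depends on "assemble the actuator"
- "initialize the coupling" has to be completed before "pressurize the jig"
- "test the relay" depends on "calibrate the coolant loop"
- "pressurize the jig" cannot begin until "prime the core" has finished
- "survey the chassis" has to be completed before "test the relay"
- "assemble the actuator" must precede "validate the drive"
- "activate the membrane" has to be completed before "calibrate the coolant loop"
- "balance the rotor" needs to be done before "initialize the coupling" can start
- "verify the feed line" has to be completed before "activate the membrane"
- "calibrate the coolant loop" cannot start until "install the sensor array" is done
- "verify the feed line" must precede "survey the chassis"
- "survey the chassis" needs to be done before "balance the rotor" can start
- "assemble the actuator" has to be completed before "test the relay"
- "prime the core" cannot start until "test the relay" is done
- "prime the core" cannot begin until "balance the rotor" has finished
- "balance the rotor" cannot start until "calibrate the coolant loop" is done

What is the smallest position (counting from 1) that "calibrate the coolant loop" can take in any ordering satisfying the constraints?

4

The steps that are forced before "calibrate the coolant loop", directly or transitively, are "install the sensor array", "activate the membrane", "verify the feed line". That's 3 steps.
So at minimum 3 steps come before "calibrate the coolant loop", putting "calibrate the coolant loop" no earlier than position 4. That position is achievable by scheduling exactly those predecessors first.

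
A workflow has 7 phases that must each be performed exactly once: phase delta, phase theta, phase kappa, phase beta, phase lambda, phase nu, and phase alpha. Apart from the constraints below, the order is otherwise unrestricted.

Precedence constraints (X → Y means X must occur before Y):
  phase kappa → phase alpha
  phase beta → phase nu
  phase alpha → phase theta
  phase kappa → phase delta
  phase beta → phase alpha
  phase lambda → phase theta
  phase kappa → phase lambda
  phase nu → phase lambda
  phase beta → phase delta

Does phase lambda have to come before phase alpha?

Nothing in the constraints links phase lambda and phase alpha; they are unordered relative to each other.
There exist valid orderings with phase alpha before phase lambda, so phase lambda is not required to come first.

No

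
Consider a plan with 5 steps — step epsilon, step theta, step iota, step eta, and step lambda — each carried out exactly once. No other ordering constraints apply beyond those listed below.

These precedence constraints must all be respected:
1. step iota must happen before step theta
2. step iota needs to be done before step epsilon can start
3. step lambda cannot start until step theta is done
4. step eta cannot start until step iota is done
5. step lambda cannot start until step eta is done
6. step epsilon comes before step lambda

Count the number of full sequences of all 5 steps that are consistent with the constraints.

6

Only step iota has no prerequisites, so it must go first.
Counting all ways to extend the partial order to a total order gives 6.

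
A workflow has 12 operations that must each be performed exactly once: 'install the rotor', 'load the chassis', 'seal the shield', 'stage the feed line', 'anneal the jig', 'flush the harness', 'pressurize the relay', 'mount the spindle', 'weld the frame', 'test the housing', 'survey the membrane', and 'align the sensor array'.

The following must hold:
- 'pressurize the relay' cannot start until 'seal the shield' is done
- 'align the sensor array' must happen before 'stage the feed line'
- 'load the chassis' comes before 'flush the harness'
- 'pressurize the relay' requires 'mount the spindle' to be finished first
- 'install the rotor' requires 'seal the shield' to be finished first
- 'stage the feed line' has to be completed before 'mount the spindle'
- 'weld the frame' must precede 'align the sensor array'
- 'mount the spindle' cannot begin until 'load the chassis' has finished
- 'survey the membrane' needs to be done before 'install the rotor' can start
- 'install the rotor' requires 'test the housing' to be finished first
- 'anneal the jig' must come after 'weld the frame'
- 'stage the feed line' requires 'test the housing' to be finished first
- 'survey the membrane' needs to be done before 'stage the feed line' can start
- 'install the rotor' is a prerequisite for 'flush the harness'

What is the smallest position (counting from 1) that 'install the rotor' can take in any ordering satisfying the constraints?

The operations that are forced before 'install the rotor', directly or transitively, are 'seal the shield', 'test the housing', 'survey the membrane'. That's 3 operations.
So at minimum 3 operations come before 'install the rotor', putting 'install the rotor' no earlier than position 4. That position is achievable by scheduling exactly those predecessors first.

4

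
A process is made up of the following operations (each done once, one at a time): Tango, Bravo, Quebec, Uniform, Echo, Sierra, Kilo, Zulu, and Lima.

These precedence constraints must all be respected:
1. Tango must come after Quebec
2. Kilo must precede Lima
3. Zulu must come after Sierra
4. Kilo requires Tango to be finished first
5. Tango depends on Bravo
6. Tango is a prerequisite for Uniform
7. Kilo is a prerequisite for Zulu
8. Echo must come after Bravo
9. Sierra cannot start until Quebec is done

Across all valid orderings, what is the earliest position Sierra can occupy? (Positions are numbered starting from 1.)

2

The only operation forced before Sierra (directly or transitively) is Quebec.
So at minimum 1 operation comes before Sierra, putting Sierra no earlier than position 2. That position is achievable by scheduling exactly that predecessor first.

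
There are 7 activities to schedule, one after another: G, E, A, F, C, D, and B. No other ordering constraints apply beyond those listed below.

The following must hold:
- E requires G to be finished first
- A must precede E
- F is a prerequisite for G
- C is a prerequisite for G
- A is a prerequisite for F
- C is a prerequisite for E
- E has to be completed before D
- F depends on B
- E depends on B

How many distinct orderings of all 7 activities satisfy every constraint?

8

3 activities have no prerequisites (A, C, B), so any of them could come first.
Counting all ways to extend the partial order to a total order gives 8.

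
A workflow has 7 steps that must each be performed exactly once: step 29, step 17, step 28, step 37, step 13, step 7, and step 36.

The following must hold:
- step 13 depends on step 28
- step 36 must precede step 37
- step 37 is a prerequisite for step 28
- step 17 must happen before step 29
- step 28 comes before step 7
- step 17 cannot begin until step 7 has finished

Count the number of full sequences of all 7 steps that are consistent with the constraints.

Only step 36 has no prerequisites, so it must go first.
Systematically extending each partial ordering one step at a time and counting, there are 4 complete orderings.

4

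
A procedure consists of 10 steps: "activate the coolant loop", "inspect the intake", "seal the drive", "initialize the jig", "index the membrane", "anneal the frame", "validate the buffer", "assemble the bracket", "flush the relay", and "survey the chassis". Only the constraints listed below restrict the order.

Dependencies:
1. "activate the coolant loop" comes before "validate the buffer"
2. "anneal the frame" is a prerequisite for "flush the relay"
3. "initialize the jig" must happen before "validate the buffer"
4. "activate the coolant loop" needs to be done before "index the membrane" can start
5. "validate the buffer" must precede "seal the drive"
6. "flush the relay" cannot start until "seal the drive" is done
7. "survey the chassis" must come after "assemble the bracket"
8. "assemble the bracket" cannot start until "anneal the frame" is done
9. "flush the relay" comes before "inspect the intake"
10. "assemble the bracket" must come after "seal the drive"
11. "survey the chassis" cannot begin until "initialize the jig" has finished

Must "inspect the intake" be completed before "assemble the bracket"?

No

No chain of constraints connects "inspect the intake" to "assemble the bracket" in either direction.
So "inspect the intake" can come before "assemble the bracket" or after — it is not forced.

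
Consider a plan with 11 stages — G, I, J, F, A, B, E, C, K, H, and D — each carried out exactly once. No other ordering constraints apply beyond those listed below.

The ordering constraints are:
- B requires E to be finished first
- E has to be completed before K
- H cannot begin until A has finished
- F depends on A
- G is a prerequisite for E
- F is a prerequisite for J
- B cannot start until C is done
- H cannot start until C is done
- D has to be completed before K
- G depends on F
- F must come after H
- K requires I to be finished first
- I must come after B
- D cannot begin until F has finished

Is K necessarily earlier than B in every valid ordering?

No

In fact the dependencies run the other way: B → I → K.
So K does not have to come before B — it cannot.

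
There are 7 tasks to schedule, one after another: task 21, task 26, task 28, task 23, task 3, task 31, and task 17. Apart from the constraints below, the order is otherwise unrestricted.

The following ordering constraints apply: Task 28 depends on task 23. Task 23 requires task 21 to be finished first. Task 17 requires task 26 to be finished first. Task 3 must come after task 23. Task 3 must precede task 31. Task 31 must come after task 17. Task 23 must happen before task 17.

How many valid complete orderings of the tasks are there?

31

2 tasks have no prerequisites (task 21, task 26), so any of them could come first.
Counting all ways to extend the partial order to a total order gives 31.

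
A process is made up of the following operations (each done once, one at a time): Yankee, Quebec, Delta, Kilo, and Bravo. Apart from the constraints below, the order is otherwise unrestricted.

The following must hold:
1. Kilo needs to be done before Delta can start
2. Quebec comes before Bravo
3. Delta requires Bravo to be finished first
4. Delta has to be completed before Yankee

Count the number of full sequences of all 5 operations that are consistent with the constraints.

2 operations have no prerequisites (Quebec, Kilo), so any of them could come first.
Counting all ways to extend the partial order to a total order gives 3.

3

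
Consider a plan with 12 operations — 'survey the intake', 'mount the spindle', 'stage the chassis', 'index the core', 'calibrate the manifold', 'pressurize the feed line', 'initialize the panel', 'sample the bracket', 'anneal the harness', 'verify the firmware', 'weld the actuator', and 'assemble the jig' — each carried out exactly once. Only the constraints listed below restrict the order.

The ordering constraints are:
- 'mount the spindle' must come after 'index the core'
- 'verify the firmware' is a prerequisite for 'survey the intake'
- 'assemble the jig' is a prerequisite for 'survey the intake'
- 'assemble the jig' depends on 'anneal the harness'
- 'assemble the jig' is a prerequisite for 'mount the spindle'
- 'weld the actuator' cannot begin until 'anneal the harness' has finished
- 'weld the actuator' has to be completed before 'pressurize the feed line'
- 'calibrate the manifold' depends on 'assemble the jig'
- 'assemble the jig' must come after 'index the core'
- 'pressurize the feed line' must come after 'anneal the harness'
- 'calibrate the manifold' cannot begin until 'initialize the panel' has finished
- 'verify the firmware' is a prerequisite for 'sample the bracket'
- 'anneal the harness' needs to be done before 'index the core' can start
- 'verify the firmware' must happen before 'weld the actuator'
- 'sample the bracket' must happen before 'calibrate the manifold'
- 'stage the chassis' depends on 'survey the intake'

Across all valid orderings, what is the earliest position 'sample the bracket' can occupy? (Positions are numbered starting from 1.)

2

The only operation forced before 'sample the bracket' (directly or transitively) is 'verify the firmware'.
With 1 mandatory predecessor, the earliest 'sample the bracket' can sit is position 1+1 = 2, and placing just that one first achieves it.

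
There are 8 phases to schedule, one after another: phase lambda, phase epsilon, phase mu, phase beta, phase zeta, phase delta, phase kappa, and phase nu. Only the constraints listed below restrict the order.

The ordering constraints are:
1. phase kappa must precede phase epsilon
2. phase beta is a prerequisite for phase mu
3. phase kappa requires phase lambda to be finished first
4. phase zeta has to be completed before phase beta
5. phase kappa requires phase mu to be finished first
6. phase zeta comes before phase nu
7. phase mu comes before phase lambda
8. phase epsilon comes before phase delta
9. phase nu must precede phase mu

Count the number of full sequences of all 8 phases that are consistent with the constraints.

2

Only phase zeta has no prerequisites, so it must go first.
Systematically extending each partial ordering one phase at a time and counting, there are 2 complete orderings.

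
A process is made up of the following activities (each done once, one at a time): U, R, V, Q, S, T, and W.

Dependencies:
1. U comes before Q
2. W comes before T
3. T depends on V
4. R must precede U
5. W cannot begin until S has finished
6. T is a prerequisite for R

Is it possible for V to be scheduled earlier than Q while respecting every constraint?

V is actually forced before Q by the constraints, so certainly some valid ordering has V first.

Yes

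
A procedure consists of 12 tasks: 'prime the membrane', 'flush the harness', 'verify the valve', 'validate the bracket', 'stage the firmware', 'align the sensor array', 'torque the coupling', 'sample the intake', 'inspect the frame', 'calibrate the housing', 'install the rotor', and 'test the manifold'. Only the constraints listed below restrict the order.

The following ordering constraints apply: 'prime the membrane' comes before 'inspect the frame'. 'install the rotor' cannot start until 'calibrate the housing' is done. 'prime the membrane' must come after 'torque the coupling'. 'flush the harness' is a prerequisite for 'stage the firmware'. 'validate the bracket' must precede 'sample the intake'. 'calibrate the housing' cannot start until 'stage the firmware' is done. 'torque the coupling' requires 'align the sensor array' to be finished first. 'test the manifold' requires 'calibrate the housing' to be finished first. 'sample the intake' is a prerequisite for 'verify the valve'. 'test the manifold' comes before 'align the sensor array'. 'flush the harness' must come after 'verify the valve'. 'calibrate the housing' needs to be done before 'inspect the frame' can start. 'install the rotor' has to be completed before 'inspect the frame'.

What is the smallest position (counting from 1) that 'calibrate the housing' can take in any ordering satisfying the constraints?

6

The tasks that are forced before 'calibrate the housing', directly or transitively, are 'flush the harness', 'verify the valve', 'validate the bracket', 'stage the firmware', 'sample the intake'. That's 5 tasks.
With 5 mandatory predecessors, the earliest 'calibrate the housing' can sit is position 5+1 = 6, and placing just those 5 first achieves it.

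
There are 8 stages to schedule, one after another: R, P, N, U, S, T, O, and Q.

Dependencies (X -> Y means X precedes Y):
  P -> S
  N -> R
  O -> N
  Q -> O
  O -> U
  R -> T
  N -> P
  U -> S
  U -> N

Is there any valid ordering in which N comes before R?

Yes

N is actually forced before R by the constraints, so certainly some valid ordering has N first.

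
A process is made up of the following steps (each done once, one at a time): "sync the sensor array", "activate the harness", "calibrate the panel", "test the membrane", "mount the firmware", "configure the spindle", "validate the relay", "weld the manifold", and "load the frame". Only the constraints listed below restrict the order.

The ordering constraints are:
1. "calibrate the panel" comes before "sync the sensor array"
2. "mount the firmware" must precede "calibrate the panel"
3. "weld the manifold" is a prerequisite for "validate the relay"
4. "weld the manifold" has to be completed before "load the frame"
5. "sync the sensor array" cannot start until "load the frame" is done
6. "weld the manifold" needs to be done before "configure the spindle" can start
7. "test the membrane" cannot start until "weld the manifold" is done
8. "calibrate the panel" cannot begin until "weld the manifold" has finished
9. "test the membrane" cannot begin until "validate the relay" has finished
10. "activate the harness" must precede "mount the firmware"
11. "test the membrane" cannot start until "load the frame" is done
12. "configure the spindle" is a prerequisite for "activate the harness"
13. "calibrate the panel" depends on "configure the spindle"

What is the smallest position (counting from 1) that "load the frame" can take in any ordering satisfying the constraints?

2

Working backwards through the constraints from "load the frame", its only required predecessor is "weld the manifold".
With 1 mandatory predecessor, the earliest "load the frame" can sit is position 1+1 = 2, and placing just that one first achieves it.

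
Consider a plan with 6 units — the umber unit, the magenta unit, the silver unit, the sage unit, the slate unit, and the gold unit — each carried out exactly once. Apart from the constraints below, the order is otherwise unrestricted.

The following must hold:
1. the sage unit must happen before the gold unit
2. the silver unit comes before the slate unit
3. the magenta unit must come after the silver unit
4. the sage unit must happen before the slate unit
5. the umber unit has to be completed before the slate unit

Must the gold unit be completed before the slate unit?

No

No chain of constraints connects the gold unit to the slate unit in either direction.
A valid ordering placing the slate unit before the gold unit exists, so the answer is no.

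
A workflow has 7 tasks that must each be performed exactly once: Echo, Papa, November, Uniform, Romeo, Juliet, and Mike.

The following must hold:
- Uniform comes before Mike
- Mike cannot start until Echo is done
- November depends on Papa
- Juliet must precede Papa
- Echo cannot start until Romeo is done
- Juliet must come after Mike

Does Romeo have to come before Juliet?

There is a constraint chain Romeo → Echo → Mike → Juliet.
So Romeo must precede Juliet in any valid ordering.

Yes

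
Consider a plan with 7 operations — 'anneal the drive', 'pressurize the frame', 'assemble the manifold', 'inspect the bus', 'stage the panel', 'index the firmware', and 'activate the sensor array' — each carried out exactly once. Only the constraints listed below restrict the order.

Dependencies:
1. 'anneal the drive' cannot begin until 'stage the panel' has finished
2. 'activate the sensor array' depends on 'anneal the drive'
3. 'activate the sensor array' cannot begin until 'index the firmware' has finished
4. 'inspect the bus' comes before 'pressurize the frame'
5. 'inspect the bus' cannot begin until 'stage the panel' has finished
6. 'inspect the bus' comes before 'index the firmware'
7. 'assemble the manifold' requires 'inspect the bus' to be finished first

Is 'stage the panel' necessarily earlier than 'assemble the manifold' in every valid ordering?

Following the dependencies: 'stage the panel' → 'inspect the bus' → 'assemble the manifold'.
Hence 'stage the panel' necessarily comes before 'assemble the manifold'.

Yes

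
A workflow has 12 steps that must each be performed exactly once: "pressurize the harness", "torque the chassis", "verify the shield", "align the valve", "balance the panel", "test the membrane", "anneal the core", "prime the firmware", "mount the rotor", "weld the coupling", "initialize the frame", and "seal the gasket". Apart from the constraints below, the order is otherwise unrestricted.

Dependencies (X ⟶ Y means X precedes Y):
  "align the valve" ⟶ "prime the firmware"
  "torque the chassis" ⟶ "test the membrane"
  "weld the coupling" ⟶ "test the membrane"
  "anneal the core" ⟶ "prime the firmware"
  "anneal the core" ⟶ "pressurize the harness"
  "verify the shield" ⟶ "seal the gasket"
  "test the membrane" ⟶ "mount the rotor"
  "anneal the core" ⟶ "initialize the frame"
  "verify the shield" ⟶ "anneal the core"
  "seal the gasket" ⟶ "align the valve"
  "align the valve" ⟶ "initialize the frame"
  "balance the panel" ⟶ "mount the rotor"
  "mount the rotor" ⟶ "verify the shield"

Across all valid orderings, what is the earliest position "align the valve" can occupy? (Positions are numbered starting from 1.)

The steps that are forced before "align the valve", directly or transitively, are "torque the chassis", "verify the shield", "balance the panel", "test the membrane", "mount the rotor", "weld the coupling", "seal the gasket". That's 7 steps.
So at minimum 7 steps come before "align the valve", putting "align the valve" no earlier than position 8. That position is achievable by scheduling exactly those predecessors first.

8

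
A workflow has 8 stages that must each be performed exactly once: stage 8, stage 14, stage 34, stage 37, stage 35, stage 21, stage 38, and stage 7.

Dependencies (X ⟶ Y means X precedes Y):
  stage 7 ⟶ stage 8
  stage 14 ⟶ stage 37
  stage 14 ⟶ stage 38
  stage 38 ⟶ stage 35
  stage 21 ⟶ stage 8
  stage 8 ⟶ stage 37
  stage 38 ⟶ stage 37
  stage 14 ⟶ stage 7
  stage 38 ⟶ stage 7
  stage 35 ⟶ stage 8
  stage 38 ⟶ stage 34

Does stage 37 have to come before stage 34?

No

Nothing in the constraints links stage 37 and stage 34; they are unordered relative to each other.
So stage 37 can come before stage 34 or after — it is not forced.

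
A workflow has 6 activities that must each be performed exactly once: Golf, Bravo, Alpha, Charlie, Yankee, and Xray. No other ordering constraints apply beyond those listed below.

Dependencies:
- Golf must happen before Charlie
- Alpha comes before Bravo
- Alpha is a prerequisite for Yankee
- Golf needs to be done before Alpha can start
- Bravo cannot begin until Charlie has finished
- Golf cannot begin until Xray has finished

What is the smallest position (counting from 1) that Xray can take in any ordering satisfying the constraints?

No constraint forces any other activity before Xray, so it can be placed first.

1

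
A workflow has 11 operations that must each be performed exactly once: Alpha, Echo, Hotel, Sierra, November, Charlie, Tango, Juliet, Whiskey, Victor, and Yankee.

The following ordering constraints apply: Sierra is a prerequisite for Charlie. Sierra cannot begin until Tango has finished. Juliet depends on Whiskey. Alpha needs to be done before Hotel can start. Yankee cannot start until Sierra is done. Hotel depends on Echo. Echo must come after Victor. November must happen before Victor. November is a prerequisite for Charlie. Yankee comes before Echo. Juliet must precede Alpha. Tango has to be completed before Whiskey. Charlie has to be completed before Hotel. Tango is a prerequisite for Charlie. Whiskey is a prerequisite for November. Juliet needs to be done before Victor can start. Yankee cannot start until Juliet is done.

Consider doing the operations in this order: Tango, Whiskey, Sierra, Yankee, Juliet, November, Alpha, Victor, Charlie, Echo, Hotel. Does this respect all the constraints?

No

The sequence places Yankee ahead of Juliet.
That contradicts the constraint that Juliet must precede Yankee.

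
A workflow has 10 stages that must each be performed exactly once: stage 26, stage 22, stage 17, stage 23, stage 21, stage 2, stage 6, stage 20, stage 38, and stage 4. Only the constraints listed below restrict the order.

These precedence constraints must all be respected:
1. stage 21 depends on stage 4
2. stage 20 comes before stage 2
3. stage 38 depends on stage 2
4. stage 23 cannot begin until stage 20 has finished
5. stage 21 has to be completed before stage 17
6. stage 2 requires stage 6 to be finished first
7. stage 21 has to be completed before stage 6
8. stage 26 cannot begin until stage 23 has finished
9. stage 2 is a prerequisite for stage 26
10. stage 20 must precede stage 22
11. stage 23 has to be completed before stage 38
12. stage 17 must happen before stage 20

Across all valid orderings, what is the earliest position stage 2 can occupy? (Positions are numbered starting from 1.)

The stages that are forced before stage 2, directly or transitively, are stage 17, stage 21, stage 6, stage 20, stage 4. That's 5 stages.
So at minimum 5 stages come before stage 2, putting stage 2 no earlier than position 6. That position is achievable by scheduling exactly those predecessors first.

6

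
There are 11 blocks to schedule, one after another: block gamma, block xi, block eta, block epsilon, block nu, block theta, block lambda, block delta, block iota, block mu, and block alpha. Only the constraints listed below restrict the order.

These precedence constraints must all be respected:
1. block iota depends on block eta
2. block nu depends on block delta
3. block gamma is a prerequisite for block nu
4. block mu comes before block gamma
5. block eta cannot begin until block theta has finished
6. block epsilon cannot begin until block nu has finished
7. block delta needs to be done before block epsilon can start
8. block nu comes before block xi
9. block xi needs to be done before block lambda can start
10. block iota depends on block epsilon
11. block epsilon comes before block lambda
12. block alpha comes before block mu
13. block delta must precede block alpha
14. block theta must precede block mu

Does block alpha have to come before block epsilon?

Yes

Chaining the stated constraints: block alpha → block mu → block gamma → block nu → block epsilon.
That forces block alpha before block epsilon in every valid schedule.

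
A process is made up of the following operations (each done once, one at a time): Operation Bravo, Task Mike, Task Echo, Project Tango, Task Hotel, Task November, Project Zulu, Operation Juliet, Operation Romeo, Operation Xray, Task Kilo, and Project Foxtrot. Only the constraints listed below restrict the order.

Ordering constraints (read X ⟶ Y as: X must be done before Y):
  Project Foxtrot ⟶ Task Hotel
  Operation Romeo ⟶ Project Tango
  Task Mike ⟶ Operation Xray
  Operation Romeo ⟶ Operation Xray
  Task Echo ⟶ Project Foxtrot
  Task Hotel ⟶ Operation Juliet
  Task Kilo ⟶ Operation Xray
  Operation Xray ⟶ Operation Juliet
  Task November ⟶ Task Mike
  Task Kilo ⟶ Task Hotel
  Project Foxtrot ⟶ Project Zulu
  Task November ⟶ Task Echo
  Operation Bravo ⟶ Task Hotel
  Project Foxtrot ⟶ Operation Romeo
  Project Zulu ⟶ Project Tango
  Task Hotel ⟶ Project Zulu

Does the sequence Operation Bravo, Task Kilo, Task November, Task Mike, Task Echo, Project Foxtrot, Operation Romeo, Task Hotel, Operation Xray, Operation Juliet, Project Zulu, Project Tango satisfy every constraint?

Checking each listed constraint against this order: for instance, Operation Bravo is in position 1 and Task Hotel in position 8, so that constraint holds — and the remaining constraints check out the same way.

Yes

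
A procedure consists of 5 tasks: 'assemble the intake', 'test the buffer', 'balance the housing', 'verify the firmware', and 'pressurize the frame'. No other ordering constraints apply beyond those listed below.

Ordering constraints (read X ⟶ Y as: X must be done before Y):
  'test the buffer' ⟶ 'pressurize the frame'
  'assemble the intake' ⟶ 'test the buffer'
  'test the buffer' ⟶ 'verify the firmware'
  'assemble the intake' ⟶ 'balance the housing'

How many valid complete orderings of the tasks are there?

8

'assemble the intake' is the only task with nothing required before it, so every ordering starts there.
Systematically extending each partial ordering one task at a time and counting, there are 8 complete orderings.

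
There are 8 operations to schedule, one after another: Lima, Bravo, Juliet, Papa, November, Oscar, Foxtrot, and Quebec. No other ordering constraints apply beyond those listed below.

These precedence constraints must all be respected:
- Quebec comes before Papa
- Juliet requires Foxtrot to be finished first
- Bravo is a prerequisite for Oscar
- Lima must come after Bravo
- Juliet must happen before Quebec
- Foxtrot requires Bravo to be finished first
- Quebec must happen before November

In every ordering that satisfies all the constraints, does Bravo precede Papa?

Following the dependencies: Bravo → Foxtrot → Juliet → Quebec → Papa.
That forces Bravo before Papa in every valid schedule.

Yes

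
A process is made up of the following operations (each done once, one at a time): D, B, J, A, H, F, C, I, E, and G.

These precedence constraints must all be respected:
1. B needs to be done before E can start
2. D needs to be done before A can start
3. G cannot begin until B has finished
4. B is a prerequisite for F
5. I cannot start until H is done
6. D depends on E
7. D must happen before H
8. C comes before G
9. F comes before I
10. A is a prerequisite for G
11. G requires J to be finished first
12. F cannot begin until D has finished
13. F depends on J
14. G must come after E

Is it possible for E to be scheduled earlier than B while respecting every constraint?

Following B → E, B must precede E in every valid ordering.
So no valid ordering can have E before B.

No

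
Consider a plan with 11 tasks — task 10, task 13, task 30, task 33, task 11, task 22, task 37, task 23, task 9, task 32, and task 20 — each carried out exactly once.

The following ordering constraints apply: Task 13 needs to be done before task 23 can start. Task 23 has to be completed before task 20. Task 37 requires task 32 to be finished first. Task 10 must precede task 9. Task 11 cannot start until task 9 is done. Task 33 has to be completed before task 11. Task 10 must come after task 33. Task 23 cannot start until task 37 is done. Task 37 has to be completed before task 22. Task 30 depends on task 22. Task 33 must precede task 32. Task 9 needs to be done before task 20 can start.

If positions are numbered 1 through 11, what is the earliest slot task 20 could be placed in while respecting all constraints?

The tasks that are forced before task 20, directly or transitively, are task 10, task 13, task 33, task 37, task 23, task 9, task 32. That's 7 tasks.
With 7 mandatory predecessors, the earliest task 20 can sit is position 7+1 = 8, and placing just those 7 first achieves it.

8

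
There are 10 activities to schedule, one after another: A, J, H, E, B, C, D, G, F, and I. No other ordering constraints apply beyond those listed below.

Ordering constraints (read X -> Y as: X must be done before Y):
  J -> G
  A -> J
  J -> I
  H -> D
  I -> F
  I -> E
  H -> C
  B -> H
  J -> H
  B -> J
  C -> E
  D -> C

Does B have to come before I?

Yes

Chaining the stated constraints: B → J → I.
That forces B before I in every valid schedule.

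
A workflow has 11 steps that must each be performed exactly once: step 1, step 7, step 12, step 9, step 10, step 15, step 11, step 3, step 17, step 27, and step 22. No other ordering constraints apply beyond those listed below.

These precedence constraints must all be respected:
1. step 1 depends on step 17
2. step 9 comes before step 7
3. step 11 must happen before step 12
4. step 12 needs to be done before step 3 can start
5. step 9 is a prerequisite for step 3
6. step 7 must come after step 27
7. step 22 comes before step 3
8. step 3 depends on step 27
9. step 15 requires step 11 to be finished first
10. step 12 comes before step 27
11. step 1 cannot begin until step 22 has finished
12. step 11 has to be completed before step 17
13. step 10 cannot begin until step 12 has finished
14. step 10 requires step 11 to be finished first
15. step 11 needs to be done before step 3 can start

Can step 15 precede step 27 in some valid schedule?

Nothing in the constraints forces step 27 before step 15 — there is no chain from step 27 to step 15.
That means at least one valid schedule has step 15 before step 27.

Yes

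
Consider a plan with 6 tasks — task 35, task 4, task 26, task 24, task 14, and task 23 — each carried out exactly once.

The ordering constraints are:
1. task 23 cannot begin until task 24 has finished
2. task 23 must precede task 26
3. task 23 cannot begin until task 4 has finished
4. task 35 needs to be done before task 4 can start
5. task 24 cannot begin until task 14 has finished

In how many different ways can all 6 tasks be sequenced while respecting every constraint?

6

2 tasks have no prerequisites (task 35, task 14), so any of them could come first.
Systematically extending each partial ordering one task at a time and counting, there are 6 complete orderings.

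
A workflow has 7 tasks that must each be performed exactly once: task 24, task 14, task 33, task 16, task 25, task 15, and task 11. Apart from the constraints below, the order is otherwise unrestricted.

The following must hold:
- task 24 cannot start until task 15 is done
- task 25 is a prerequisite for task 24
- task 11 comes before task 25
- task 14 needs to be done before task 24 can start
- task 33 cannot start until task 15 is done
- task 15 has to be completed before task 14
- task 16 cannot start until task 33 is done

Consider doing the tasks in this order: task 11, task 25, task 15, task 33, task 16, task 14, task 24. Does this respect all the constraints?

Checking each listed constraint against this order: for instance, task 25 is in position 2 and task 24 in position 7, so that constraint holds — and the remaining constraints check out the same way.

Yes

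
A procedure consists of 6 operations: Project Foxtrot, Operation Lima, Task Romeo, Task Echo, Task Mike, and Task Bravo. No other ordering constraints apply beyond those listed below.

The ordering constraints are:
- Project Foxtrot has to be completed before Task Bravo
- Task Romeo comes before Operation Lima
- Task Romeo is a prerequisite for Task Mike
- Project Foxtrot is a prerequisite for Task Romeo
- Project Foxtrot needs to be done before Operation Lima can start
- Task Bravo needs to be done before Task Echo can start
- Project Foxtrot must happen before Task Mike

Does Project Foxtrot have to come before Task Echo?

There is a constraint chain Project Foxtrot → Task Bravo → Task Echo.
That forces Project Foxtrot before Task Echo in every valid schedule.

Yes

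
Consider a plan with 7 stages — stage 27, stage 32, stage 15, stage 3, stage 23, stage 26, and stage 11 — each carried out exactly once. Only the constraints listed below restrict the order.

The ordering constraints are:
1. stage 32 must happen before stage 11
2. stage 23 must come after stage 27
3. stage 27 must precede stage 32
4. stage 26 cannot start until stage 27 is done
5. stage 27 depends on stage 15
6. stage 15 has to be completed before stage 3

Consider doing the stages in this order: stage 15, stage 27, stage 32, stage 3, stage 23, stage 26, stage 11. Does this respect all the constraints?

Yes

Every stated constraint is respected: stage 32 sits at position 3, ahead of stage 11 at position 7, and each of the other listed pairs likewise has the predecessor earlier in the sequence.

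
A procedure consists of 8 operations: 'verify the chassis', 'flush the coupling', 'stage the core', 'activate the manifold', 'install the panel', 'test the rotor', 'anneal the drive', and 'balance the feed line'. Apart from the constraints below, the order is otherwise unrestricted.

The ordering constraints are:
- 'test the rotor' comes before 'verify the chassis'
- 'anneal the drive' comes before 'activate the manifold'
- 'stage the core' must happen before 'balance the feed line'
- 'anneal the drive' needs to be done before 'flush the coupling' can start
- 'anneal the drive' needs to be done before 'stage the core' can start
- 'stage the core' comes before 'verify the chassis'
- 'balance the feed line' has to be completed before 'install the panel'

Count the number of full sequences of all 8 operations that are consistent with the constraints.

468

The operations with no prerequisites are 'test the rotor', 'anneal the drive'; any of them can be placed first.
Enumerating by repeatedly choosing an available operation (one whose prerequisites are all placed) gives 468 distinct complete orderings.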